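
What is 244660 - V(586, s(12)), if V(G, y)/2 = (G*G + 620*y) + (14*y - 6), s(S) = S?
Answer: -457336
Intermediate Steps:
V(G, y) = -12 + 2*G² + 1268*y (V(G, y) = 2*((G*G + 620*y) + (14*y - 6)) = 2*((G² + 620*y) + (-6 + 14*y)) = 2*(-6 + G² + 634*y) = -12 + 2*G² + 1268*y)
244660 - V(586, s(12)) = 244660 - (-12 + 2*586² + 1268*12) = 244660 - (-12 + 2*343396 + 15216) = 244660 - (-12 + 686792 + 15216) = 244660 - 1*701996 = 244660 - 701996 = -457336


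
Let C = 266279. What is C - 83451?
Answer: 182828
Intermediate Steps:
C - 83451 = 266279 - 83451 = 182828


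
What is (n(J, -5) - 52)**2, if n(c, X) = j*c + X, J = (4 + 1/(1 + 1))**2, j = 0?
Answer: 3249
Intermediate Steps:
J = 81/4 (J = (4 + 1/2)**2 = (9/2)**2 = 81/4 ≈ 20.250)
n(c, X) = X (n(c, X) = 0*c + X = 0 + X = X)
(n(J, -5) - 52)**2 = (-5 - 52)**2 = (-57)**2 = 3249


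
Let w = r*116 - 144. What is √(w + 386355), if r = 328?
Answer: √424259 ≈ 651.35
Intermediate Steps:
w = 37904 (w = 328*116 - 144 = 38048 - 144 = 37904)
√(w + 386355) = √(37904 + 386355) = √424259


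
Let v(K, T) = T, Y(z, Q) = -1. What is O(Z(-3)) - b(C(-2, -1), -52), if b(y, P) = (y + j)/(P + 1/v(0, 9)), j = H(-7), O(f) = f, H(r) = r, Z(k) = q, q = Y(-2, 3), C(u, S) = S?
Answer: -539/467 ≈ -1.1542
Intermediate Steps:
q = -1
Z(k) = -1
j = -7
b(y, P) = (-7 + y)/(⅑ + P) (b(y, P) = (y - 7)/(P + 1/9) = (-7 + y)/(P + ⅑) = (-7 + y)/(⅑ + P))
O(Z(-3)) - b(C(-2, -1), -52) = -1 - 9*(-7 - 1)/(1 + 9*(-52)) = -1 - 9*(-8)/(1 - 468) = -1 - 9*(-8)/(-467) = -1 - 9*(-1)*(-8)/467 = -1 - 1*72/467 = -1 - 72/467 = -539/467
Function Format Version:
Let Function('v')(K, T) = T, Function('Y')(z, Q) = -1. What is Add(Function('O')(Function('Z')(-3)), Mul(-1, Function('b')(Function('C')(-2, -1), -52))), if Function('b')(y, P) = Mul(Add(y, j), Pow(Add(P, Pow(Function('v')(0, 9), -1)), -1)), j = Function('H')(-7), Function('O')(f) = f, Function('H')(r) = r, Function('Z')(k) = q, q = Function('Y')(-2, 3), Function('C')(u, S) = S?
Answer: Rational(-539, 467) ≈ -1.1542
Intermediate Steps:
q = -1
Function('Z')(k) = -1
j = -7
Function('b')(y, P) = Mul(Pow(Add(Rational(1, 9), P), -1), Add(-7, y)) (Function('b')(y, P) = Mul(Add(y, -7), Pow(Add(P, Pow(9, -1)), -1)) = Mul(Add(-7, y), Pow(Add(P, Rational(1, 9)), -1)) = Mul(Add(-7, y), Pow(Add(Rational(1, 9), P), -1)) = Mul(Pow(Add(Rational(1, 9), P), -1), Add(-7, y)))
Add(Function('O')(Function('Z')(-3)), Mul(-1, Function('b')(Function('C')(-2, -1), -52))) = Add(-1, Mul(-1, Mul(9, Pow(Add(1, Mul(9, -52)), -1), Add(-7, -1)))) = Add(-1, Mul(-1, Mul(9, Pow(Add(1, -468), -1), -8))) = Add(-1, Mul(-1, Mul(9, Pow(-467, -1), -8))) = Add(-1, Mul(-1, Mul(9, Rational(-1, 467), -8))) = Add(-1, Mul(-1, Rational(72, 467))) = Add(-1, Rational(-72, 467)) = Rational(-539, 467)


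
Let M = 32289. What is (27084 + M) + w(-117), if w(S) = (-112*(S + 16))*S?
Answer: -1264131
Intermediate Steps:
w(S) = S*(-1792 - 112*S) (w(S) = (-112*(16 + S))*S = (-1792 - 112*S)*S = S*(-1792 - 112*S))
(27084 + M) + w(-117) = (27084 + 32289) - 112*(-117)*(16 - 117) = 59373 - 112*(-117)*(-101) = 59373 - 1323504 = -1264131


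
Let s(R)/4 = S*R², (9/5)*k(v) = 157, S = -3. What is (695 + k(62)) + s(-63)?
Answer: -421612/9 ≈ -46846.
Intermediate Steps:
k(v) = 785/9 (k(v) = (5/9)*157 = 785/9)
s(R) = -12*R² (s(R) = 4*(-3*R²) = -12*R²)
(695 + k(62)) + s(-63) = (695 + 785/9) - 12*(-63)² = 7040/9 - 12*3969 = 7040/9 - 47628 = -421612/9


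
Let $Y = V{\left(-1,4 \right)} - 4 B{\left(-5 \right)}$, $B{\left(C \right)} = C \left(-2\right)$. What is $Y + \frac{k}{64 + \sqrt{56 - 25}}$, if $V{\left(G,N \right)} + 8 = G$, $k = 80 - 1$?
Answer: $- \frac{194129}{4065} - \frac{79 \sqrt{31}}{4065} \approx -47.864$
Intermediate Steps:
$k = 79$
$V{\left(G,N \right)} = -8 + G$
$B{\left(C \right)} = - 2 C$
$Y = -49$ ($Y = \left(-8 - 1\right) - 4 \left(\left(-2\right) \left(-5\right)\right) = -9 - 40 = -49$)
$Y + \frac{k}{64 + \sqrt{56 - 25}} = -49 + \frac{79}{64 + \sqrt{56 - 25}} = -49 + \frac{79}{64 + \sqrt{31}}$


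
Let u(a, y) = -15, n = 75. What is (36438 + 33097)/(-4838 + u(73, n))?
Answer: -69535/4853 ≈ -14.328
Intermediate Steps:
(36438 + 33097)/(-4838 + u(73, n)) = (36438 + 33097)/(-4838 - 15) = 69535/(-4853) = 69535*(-1/4853) = -69535/4853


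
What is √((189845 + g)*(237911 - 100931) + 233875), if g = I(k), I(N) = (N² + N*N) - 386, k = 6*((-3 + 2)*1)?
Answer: √25962190255 ≈ 1.6113e+5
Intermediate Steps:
k = -6 (k = 6*(-1*1) = 6*(-1) = -6)
I(N) = -386 + 2*N² (I(N) = (N² + N²) - 386 = 2*N² - 386 = -386 + 2*N²)
g = -314 (g = -386 + 2*(-6)² = -386 + 2*36 = -386 + 72 = -314)
√((189845 + g)*(237911 - 100931) + 233875) = √((189845 - 314)*(237911 - 100931) + 233875) = √(189531*136980 + 233875) = √(25961956380 + 233875) = √25962190255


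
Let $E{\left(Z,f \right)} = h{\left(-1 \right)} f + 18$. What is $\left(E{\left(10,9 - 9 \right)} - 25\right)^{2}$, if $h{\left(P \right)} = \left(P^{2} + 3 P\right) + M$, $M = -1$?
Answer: $49$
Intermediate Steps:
$h{\left(P \right)} = -1 + P^{2} + 3 P$ ($h{\left(P \right)} = \left(P^{2} + 3 P\right) - 1 = -1 + P^{2} + 3 P$)
$E{\left(Z,f \right)} = 18 - 3 f$ ($E{\left(Z,f \right)} = \left(-1 + \left(-1\right)^{2} + 3 \left(-1\right)\right) f + 18 = \left(-1 + 1 - 3\right) f + 18 = - 3 f + 18 = 18 - 3 f$)
$\left(E{\left(10,9 - 9 \right)} - 25\right)^{2} = \left(\left(18 - 3 \left(9 - 9\right)\right) - 25\right)^{2} = \left(\left(18 - 0\right) - 25\right)^{2} = \left(\left(18 + 0\right) - 25\right)^{2} = \left(18 - 25\right)^{2} = \left(-7\right)^{2} = 49$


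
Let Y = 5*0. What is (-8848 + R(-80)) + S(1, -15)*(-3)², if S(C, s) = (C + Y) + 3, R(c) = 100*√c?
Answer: -8812 + 400*I*√5 ≈ -8812.0 + 894.43*I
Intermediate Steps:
Y = 0
S(C, s) = 3 + C (S(C, s) = (C + 0) + 3 = C + 3 = 3 + C)
(-8848 + R(-80)) + S(1, -15)*(-3)² = (-8848 + 100*√(-80)) + (3 + 1)*(-3)² = (-8848 + 100*(4*I*√5)) + 4*9 = (-8848 + 400*I*√5) + 36 = -8812 + 400*I*√5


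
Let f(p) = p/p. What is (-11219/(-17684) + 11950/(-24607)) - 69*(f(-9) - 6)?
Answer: 150191556993/435150188 ≈ 345.15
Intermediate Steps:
f(p) = 1
(-11219/(-17684) + 11950/(-24607)) - 69*(f(-9) - 6) = (-11219/(-17684) + 11950/(-24607)) - 69*(1 - 6) = (-11219*(-1/17684) + 11950*(-1/24607)) - 69*(-5) = (11219/17684 - 11950/24607) - 1*(-345) = 64742133/435150188 + 345 = 150191556993/435150188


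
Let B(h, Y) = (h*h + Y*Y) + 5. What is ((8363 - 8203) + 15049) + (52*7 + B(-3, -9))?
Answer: 15668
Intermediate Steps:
B(h, Y) = 5 + Y**2 + h**2 (B(h, Y) = (h**2 + Y**2) + 5 = (Y**2 + h**2) + 5 = 5 + Y**2 + h**2)
((8363 - 8203) + 15049) + (52*7 + B(-3, -9)) = ((8363 - 8203) + 15049) + (52*7 + (5 + (-9)**2 + (-3)**2)) = (160 + 15049) + (364 + (5 + 81 + 9)) = 15209 + (364 + 95) = 15209 + 459 = 15668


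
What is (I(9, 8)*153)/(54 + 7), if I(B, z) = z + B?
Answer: 2601/61 ≈ 42.639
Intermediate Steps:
I(B, z) = B + z
(I(9, 8)*153)/(54 + 7) = ((9 + 8)*153)/(54 + 7) = (17*153)/61 = 2601*(1/61) = 2601/61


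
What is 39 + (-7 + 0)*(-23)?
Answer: 200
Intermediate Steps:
39 + (-7 + 0)*(-23) = 39 - 7*(-23) = 39 + 161 = 200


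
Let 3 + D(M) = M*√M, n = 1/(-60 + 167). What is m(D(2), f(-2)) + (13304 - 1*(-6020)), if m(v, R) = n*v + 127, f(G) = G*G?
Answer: 2081254/107 + 2*√2/107 ≈ 19451.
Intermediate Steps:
f(G) = G²
n = 1/107 ≈ 0.0093458
D(M) = -3 + M^(3/2) (D(M) = -3 + M*√M = -3 + M^(3/2))
m(v, R) = 127 + v/107 (m(v, R) = v/107 + 127 = 127 + v/107)
m(D(2), f(-2)) + (13304 - 1*(-6020)) = (127 + (-3 + 2^(3/2))/107) + (13304 - 1*(-6020)) = (127 + (-3 + 2*√2)/107) + (13304 + 6020) = (127 + (-3/107 + 2*√2/107)) + 19324 = (13586/107 + 2*√2/107) + 19324 = 2081254/107 + 2*√2/107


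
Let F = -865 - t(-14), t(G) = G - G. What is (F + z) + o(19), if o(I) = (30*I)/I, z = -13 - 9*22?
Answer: -1046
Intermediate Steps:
t(G) = 0
z = -211 (z = -13 - 198 = -211)
o(I) = 30
F = -865 (F = -865 - 1*0 = -865 + 0 = -865)
(F + z) + o(19) = (-865 - 211) + 30 = -1076 + 30 = -1046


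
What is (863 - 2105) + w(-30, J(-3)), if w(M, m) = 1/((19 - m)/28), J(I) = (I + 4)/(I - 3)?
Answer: -142662/115 ≈ -1240.5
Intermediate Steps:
J(I) = (4 + I)/(-3 + I)
w(M, m) = 1/(19/28 - m/28) (w(M, m) = 1/((19 - m)*(1/28)) = 1/(19/28 - m/28))
(863 - 2105) + w(-30, J(-3)) = (863 - 2105) - 28/(-19 + (4 - 3)/(-3 - 3)) = -1242 - 28/(-19 + 1/(-6)) = -1242 - 28/(-19 - ⅙*1) = -1242 - 28/(-19 - ⅙) = -1242 - 28/(-115/6) = -1242 - 28*(-6/115) = -1242 + 168/115 = -142662/115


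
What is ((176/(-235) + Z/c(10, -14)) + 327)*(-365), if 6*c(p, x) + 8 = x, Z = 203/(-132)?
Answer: -2712351573/22748 ≈ -1.1923e+5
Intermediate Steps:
Z = -203/132 (Z = 203*(-1/132) = -203/132 ≈ -1.5379)
c(p, x) = -4/3 + x/6
((176/(-235) + Z/c(10, -14)) + 327)*(-365) = ((176/(-235) - 203/(132*(-4/3 + (1/6)*(-14)))) + 327)*(-365) = ((176*(-1/235) - 203/(132*(-4/3 - 7/3))) + 327)*(-365) = ((-176/235 - 203/(132*(-11/3))) + 327)*(-365) = ((-176/235 - 203/132*(-3/11)) + 327)*(-365) = ((-176/235 + 203/484) + 327)*(-365) = (-37479/113740 + 327)*(-365) = (37155501/113740)*(-365) = -2712351573/22748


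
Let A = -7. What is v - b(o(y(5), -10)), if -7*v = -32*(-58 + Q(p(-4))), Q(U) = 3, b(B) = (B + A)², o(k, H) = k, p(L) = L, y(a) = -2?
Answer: -2327/7 ≈ -332.43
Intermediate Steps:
b(B) = (-7 + B)² (b(B) = (B - 7)² = (-7 + B)²)
v = -1760/7 (v = -(-32)*(-58 + 3)/7 = -(-32)*(-55)/7 = -⅐*1760 = -1760/7 ≈ -251.43)
v - b(o(y(5), -10)) = -1760/7 - (-7 - 2)² = -1760/7 - 1*(-9)² = -1760/7 - 1*81 = -1760/7 - 81 = -2327/7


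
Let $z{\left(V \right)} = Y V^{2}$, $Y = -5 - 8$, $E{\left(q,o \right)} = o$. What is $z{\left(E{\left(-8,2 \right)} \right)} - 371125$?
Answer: $-371177$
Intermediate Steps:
$Y = -13$ ($Y = -5 - 8 = -13$)
$z{\left(V \right)} = - 13 V^{2}$
$z{\left(E{\left(-8,2 \right)} \right)} - 371125 = - 13 \cdot 2^{2} - 371125 = \left(-13\right) 4 - 371125 = -52 - 371125 = -371177$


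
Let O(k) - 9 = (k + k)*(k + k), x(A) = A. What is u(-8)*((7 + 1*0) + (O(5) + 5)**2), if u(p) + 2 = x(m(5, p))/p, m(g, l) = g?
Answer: -273063/8 ≈ -34133.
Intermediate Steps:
O(k) = 9 + 4*k**2 (O(k) = 9 + (k + k)*(k + k) = 9 + (2*k)*(2*k) = 9 + 4*k**2)
u(p) = -2 + 5/p
u(-8)*((7 + 1*0) + (O(5) + 5)**2) = (-2 + 5/(-8))*((7 + 1*0) + ((9 + 4*5**2) + 5)**2) = (-2 + 5*(-1/8))*((7 + 0) + ((9 + 4*25) + 5)**2) = (-2 - 5/8)*(7 + ((9 + 100) + 5)**2) = -21*(7 + (109 + 5)**2)/8 = -21*(7 + 114**2)/8 = -21*(7 + 12996)/8 = -21/8*13003 = -273063/8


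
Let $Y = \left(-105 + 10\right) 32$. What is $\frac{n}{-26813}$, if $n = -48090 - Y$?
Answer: $\frac{45050}{26813} \approx 1.6802$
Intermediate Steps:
$Y = -3040$ ($Y = \left(-95\right) 32 = -3040$)
$n = -45050$ ($n = -48090 - -3040 = -48090 + 3040 = -45050$)
$\frac{n}{-26813} = - \frac{45050}{-26813} = \left(-45050\right) \left(- \frac{1}{26813}\right) = \frac{45050}{26813}$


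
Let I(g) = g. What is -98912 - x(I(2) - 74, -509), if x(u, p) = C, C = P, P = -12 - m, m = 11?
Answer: -98889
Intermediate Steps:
P = -23 (P = -12 - 1*11 = -12 - 11 = -23)
C = -23
x(u, p) = -23
-98912 - x(I(2) - 74, -509) = -98912 - 1*(-23) = -98912 + 23 = -98889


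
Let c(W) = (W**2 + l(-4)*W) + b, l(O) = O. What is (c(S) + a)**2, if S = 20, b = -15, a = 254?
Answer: 312481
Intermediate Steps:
c(W) = -15 + W**2 - 4*W (c(W) = (W**2 - 4*W) - 15 = -15 + W**2 - 4*W)
(c(S) + a)**2 = ((-15 + 20**2 - 4*20) + 254)**2 = ((-15 + 400 - 80) + 254)**2 = (305 + 254)**2 = 559**2 = 312481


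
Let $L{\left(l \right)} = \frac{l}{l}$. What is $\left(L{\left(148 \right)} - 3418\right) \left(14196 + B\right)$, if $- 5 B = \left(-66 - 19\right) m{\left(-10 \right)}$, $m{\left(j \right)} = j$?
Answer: $-47926842$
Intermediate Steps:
$L{\left(l \right)} = 1$
$B = -170$ ($B = - \frac{\left(-66 - 19\right) \left(-10\right)}{5} = - \frac{\left(-85\right) \left(-10\right)}{5} = \left(- \frac{1}{5}\right) 850 = -170$)
$\left(L{\left(148 \right)} - 3418\right) \left(14196 + B\right) = \left(1 - 3418\right) \left(14196 - 170\right) = \left(-3417\right) 14026 = -47926842$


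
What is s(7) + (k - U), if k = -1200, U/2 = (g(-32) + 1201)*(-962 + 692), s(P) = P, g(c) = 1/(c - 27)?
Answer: 38192933/59 ≈ 6.4734e+5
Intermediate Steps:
g(c) = 1/(-27 + c)
U = -38263320/59 (U = 2*((1/(-27 - 32) + 1201)*(-962 + 692)) = 2*((1/(-59) + 1201)*(-270)) = 2*((-1/59 + 1201)*(-270)) = 2*((70858/59)*(-270)) = 2*(-19131660/59) = -38263320/59 ≈ -6.4853e+5)
s(7) + (k - U) = 7 + (-1200 - 1*(-38263320/59)) = 7 + (-1200 + 38263320/59) = 7 + 38192520/59 = 38192933/59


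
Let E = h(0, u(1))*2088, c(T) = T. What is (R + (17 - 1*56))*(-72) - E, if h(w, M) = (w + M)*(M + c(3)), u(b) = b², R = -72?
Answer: -360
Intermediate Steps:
h(w, M) = (3 + M)*(M + w) (h(w, M) = (w + M)*(M + 3) = (M + w)*(3 + M) = (3 + M)*(M + w))
E = 8352 (E = ((1²)² + 3*1² + 3*0 + 1²*0)*2088 = (1² + 3*1 + 0 + 1*0)*2088 = (1 + 3 + 0 + 0)*2088 = 4*2088 = 8352)
(R + (17 - 1*56))*(-72) - E = (-72 + (17 - 1*56))*(-72) - 1*8352 = (-72 + (17 - 56))*(-72) - 8352 = (-72 - 39)*(-72) - 8352 = -111*(-72) - 8352 = 7992 - 8352 = -360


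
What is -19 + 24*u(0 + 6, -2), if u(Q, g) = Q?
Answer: 125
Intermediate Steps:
-19 + 24*u(0 + 6, -2) = -19 + 24*(0 + 6) = -19 + 24*6 = -19 + 144 = 125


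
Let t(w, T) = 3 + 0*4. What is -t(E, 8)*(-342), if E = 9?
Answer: 1026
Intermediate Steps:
t(w, T) = 3 (t(w, T) = 3 + 0 = 3)
-t(E, 8)*(-342) = -1*3*(-342) = -3*(-342) = 1026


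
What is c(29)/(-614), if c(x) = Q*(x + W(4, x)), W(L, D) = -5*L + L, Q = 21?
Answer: -273/614 ≈ -0.44463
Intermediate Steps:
W(L, D) = -4*L
c(x) = -336 + 21*x (c(x) = 21*(x - 4*4) = 21*(x - 16) = 21*(-16 + x) = -336 + 21*x)
c(29)/(-614) = (-336 + 21*29)/(-614) = (-336 + 609)*(-1/614) = 273*(-1/614) = -273/614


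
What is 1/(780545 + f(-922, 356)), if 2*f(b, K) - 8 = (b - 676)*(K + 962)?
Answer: -1/272533 ≈ -3.6693e-6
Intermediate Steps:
f(b, K) = 4 + (-676 + b)*(962 + K)/2 (f(b, K) = 4 + ((b - 676)*(K + 962))/2 = 4 + ((-676 + b)*(962 + K))/2 = 4 + (-676 + b)*(962 + K)/2)
1/(780545 + f(-922, 356)) = 1/(780545 + (-325152 - 338*356 + 481*(-922) + (½)*356*(-922))) = 1/(780545 + (-325152 - 120328 - 443482 - 164116)) = 1/(780545 - 1053078) = 1/(-272533) = -1/272533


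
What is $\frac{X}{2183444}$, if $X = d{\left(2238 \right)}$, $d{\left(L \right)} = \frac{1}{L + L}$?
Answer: $\frac{1}{9773095344} \approx 1.0232 \cdot 10^{-10}$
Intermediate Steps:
$d{\left(L \right)} = \frac{1}{2 L}$
$X = \frac{1}{4476}$ ($X = \frac{1}{2 \cdot 2238} = \frac{1}{2} \cdot \frac{1}{2238} = \frac{1}{4476} \approx 0.00022341$)
$\frac{X}{2183444} = \frac{1}{4476 \cdot 2183444} = \frac{1}{4476} \cdot \frac{1}{2183444} = \frac{1}{9773095344}$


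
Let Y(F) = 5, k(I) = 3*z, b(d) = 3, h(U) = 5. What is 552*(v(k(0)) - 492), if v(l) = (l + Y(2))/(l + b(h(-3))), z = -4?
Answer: -813464/3 ≈ -2.7115e+5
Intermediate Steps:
k(I) = -12 (k(I) = 3*(-4) = -12)
v(l) = (5 + l)/(3 + l) (v(l) = (l + 5)/(l + 3) = (5 + l)/(3 + l))
552*(v(k(0)) - 492) = 552*((5 - 12)/(3 - 12) - 492) = 552*(-7/(-9) - 492) = 552*(-1/9*(-7) - 492) = 552*(7/9 - 492) = 552*(-4421/9) = -813464/3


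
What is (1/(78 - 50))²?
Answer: 1/784 ≈ 0.0012755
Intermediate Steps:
(1/(78 - 50))² = (1/28)² = 1/784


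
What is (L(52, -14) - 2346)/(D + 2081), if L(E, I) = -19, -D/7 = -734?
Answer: -2365/7219 ≈ -0.32761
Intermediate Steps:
D = 5138 (D = -7*(-734) = 5138)
(L(52, -14) - 2346)/(D + 2081) = (-19 - 2346)/(5138 + 2081) = -2365/7219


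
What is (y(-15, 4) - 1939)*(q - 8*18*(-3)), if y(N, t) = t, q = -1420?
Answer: 1911780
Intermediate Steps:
(y(-15, 4) - 1939)*(q - 8*18*(-3)) = (4 - 1939)*(-1420 - 8*18*(-3)) = -1935*(-1420 - 144*(-3)) = -1935*(-1420 + 432) = -1935*(-988) = 1911780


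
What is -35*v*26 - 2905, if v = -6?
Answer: 2555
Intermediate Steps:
-35*v*26 - 2905 = -35*(-6)*26 - 2905 = 210*26 - 2905 = 5460 - 2905 = 2555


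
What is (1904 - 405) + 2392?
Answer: 3891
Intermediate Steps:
(1904 - 405) + 2392 = 1499 + 2392 = 3891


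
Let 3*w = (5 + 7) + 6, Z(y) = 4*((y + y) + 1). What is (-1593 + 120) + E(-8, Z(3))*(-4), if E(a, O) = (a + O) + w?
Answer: -1577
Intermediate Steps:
Z(y) = 4 + 8*y (Z(y) = 4*(2*y + 1) = 4*(1 + 2*y) = 4 + 8*y)
w = 6 (w = ((5 + 7) + 6)/3 = (12 + 6)/3 = (1/3)*18 = 6)
E(a, O) = 6 + O + a (E(a, O) = (a + O) + 6 = (O + a) + 6 = 6 + O + a)
(-1593 + 120) + E(-8, Z(3))*(-4) = (-1593 + 120) + (6 + (4 + 8*3) - 8)*(-4) = -1473 + (6 + (4 + 24) - 8)*(-4) = -1473 + (6 + 28 - 8)*(-4) = -1473 + 26*(-4) = -1473 - 104 = -1577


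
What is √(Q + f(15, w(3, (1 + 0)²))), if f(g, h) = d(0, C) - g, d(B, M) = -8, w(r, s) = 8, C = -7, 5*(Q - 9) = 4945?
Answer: 5*√39 ≈ 31.225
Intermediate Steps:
Q = 998 (Q = 9 + (⅕)*4945 = 9 + 989 = 998)
f(g, h) = -8 - g
√(Q + f(15, w(3, (1 + 0)²))) = √(998 + (-8 - 1*15)) = √(998 + (-8 - 15)) = √(998 - 23) = √975 = 5*√39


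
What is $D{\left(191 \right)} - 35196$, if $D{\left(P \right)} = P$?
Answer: $-35005$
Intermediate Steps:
$D{\left(191 \right)} - 35196 = 191 - 35196 = -35005$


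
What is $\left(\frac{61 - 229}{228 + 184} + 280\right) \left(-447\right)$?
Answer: $- \frac{12872706}{103} \approx -1.2498 \cdot 10^{5}$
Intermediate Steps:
$\left(\frac{61 - 229}{228 + 184} + 280\right) \left(-447\right) = \left(- \frac{168}{412} + 280\right) \left(-447\right) = \left(\left(-168\right) \frac{1}{412} + 280\right) \left(-447\right) = \left(- \frac{42}{103} + 280\right) \left(-447\right) = \frac{28798}{103} \left(-447\right) = - \frac{12872706}{103}$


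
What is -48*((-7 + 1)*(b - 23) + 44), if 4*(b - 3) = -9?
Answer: -8520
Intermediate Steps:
b = ¾ (b = 3 + (¼)*(-9) = 3 - 9/4 = ¾ ≈ 0.75000)
-48*((-7 + 1)*(b - 23) + 44) = -48*((-7 + 1)*(¾ - 23) + 44) = -48*(-6*(-89/4) + 44) = -48*(267/2 + 44) = -48*355/2 = -8520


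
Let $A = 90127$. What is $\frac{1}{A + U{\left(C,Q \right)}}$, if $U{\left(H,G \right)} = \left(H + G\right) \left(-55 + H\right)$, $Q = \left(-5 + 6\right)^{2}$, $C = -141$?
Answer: $\frac{1}{117567} \approx 8.5058 \cdot 10^{-6}$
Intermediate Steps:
$Q = 1$ ($Q = 1^{2} = 1$)
$U{\left(H,G \right)} = \left(-55 + H\right) \left(G + H\right)$ ($U{\left(H,G \right)} = \left(G + H\right) \left(-55 + H\right) = \left(-55 + H\right) \left(G + H\right)$)
$\frac{1}{A + U{\left(C,Q \right)}} = \frac{1}{90127 + \left(\left(-141\right)^{2} - 55 - -7755 + 1 \left(-141\right)\right)} = \frac{1}{90127 + \left(19881 - 55 + 7755 - 141\right)} = \frac{1}{90127 + 27440} = \frac{1}{117567}$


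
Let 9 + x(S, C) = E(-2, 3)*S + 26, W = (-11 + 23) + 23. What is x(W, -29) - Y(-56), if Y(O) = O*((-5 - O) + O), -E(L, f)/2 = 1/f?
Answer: -859/3 ≈ -286.33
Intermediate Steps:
E(L, f) = -2/f
W = 35 (W = 12 + 23 = 35)
Y(O) = -5*O (Y(O) = O*(-5) = -5*O)
x(S, C) = 17 - 2*S/3 (x(S, C) = -9 + ((-2/3)*S + 26) = -9 + ((-2*1/3)*S + 26) = -9 + (-2*S/3 + 26) = -9 + (26 - 2*S/3) = 17 - 2*S/3)
x(W, -29) - Y(-56) = (17 - 2/3*35) - (-5)*(-56) = (17 - 70/3) - 1*280 = -19/3 - 280 = -859/3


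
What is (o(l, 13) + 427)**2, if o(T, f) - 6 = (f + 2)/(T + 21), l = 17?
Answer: 271227961/1444 ≈ 1.8783e+5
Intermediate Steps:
o(T, f) = 6 + (2 + f)/(21 + T) (o(T, f) = 6 + (f + 2)/(T + 21) = 6 + (2 + f)/(21 + T))
(o(l, 13) + 427)**2 = ((128 + 13 + 6*17)/(21 + 17) + 427)**2 = ((128 + 13 + 102)/38 + 427)**2 = ((1/38)*243 + 427)**2 = (243/38 + 427)**2 = (16469/38)**2 = 271227961/1444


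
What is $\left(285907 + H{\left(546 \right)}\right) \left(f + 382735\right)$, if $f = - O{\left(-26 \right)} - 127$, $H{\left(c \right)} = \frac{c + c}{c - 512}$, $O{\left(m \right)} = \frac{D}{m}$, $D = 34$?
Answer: $\frac{24178055893765}{221} \approx 1.094 \cdot 10^{11}$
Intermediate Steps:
$O{\left(m \right)} = \frac{34}{m}$
$H{\left(c \right)} = \frac{2 c}{-512 + c}$
$f = - \frac{1634}{13}$ ($f = - \frac{34}{-26} - 127 = - \frac{34 \left(-1\right)}{26} - 127 = \left(-1\right) \left(- \frac{17}{13}\right) - 127 = \frac{17}{13} - 127 = - \frac{1634}{13} \approx -125.69$)
$\left(285907 + H{\left(546 \right)}\right) \left(f + 382735\right) = \left(285907 + 2 \cdot 546 \frac{1}{-512 + 546}\right) \left(- \frac{1634}{13} + 382735\right) = \left(285907 + 2 \cdot 546 \cdot \frac{1}{34}\right) \frac{4973921}{13} = \left(285907 + \frac{546}{17}\right) \frac{4973921}{13} = \frac{4860965}{17} \cdot \frac{4973921}{13} = \frac{24178055893765}{221}$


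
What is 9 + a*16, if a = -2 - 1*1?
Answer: -39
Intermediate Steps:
a = -3 (a = -2 - 1 = -3)
9 + a*16 = 9 - 3*16 = 9 - 48 = -39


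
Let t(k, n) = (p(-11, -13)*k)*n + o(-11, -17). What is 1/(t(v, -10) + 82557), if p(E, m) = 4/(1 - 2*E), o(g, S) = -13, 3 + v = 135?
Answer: 23/1893232 ≈ 1.2149e-5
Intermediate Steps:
v = 132 (v = -3 + 135 = 132)
t(k, n) = -13 + 4*k*n/23 (t(k, n) = ((-4/(-1 + 2*(-11)))*k)*n - 13 = ((-4/(-1 - 22))*k)*n - 13 = ((-4/(-23))*k)*n - 13 = ((-4*(-1/23))*k)*n - 13 = (4*k/23)*n - 13 = 4*k*n/23 - 13 = -13 + 4*k*n/23)
1/(t(v, -10) + 82557) = 1/((-13 + (4/23)*132*(-10)) + 82557) = 1/((-13 - 5280/23) + 82557) = 1/(-5579/23 + 82557) = 1/(1893232/23) = 23/1893232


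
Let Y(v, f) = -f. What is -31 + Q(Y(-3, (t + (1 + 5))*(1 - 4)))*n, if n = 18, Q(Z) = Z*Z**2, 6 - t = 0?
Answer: 839777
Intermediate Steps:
t = 6 (t = 6 - 1*0 = 6 + 0 = 6)
Q(Z) = Z**3
-31 + Q(Y(-3, (t + (1 + 5))*(1 - 4)))*n = -31 + (-(6 + (1 + 5))*(1 - 4))**3*18 = -31 + (-(6 + 6)*(-3))**3*18 = -31 + (-12*(-3))**3*18 = -31 + (-1*(-36))**3*18 = -31 + 36**3*18 = -31 + 46656*18 = -31 + 839808 = 839777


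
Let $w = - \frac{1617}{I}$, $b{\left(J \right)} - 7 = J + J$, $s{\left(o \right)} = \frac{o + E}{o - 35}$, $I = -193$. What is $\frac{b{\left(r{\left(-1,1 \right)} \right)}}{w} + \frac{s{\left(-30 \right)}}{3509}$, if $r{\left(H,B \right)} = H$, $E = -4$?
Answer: $\frac{20014273}{33528495} \approx 0.59693$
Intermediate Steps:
$s{\left(o \right)} = \frac{-4 + o}{-35 + o}$ ($s{\left(o \right)} = \frac{o - 4}{o - 35} = \frac{-4 + o}{-35 + o}$)
$b{\left(J \right)} = 7 + 2 J$ ($b{\left(J \right)} = 7 + \left(J + J\right) = 7 + 2 J$)
$w = \frac{1617}{193}$ ($w = - \frac{1617}{-193} = \left(-1617\right) \left(- \frac{1}{193}\right) = \frac{1617}{193} \approx 8.3782$)
$\frac{b{\left(r{\left(-1,1 \right)} \right)}}{w} + \frac{s{\left(-30 \right)}}{3509} = \frac{7 + 2 \left(-1\right)}{\frac{1617}{193}} + \frac{\frac{1}{-35 - 30} \left(-4 - 30\right)}{3509} = \left(7 - 2\right) \frac{193}{1617} + \frac{1}{-65} \left(-34\right) \frac{1}{3509} = 5 \cdot \frac{193}{1617} + \left(- \frac{1}{65}\right) \left(-34\right) \frac{1}{3509} = \frac{965}{1617} + \frac{34}{65} \cdot \frac{1}{3509} = \frac{965}{1617} + \frac{34}{228085} = \frac{20014273}{33528495}$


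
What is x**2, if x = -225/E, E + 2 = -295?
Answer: 625/1089 ≈ 0.57392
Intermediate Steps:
E = -297 (E = -2 - 295 = -297)
x = 25/33 (x = -225/(-297) = -225*(-1/297) = 25/33 ≈ 0.75758)
x**2 = (25/33)**2 = 625/1089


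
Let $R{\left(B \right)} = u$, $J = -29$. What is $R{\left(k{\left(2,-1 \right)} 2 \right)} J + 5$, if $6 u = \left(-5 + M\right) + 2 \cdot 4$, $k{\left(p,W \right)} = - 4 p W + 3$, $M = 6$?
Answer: $- \frac{77}{2} \approx -38.5$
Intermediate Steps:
$k{\left(p,W \right)} = 3 - 4 W p$ ($k{\left(p,W \right)} = - 4 W p + 3 = 3 - 4 W p$)
$u = \frac{3}{2}$ ($u = \frac{\left(-5 + 6\right) + 2 \cdot 4}{6} = \frac{1 + 8}{6} = \frac{1}{6} \cdot 9 = \frac{3}{2} \approx 1.5$)
$R{\left(B \right)} = \frac{3}{2}$
$R{\left(k{\left(2,-1 \right)} 2 \right)} J + 5 = \frac{3}{2} \left(-29\right) + 5 = - \frac{87}{2} + 5 = - \frac{77}{2}$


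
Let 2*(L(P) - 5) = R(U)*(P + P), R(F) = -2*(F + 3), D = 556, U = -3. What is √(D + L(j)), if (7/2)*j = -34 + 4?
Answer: √561 ≈ 23.685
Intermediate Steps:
R(F) = -6 - 2*F (R(F) = -2*(3 + F) = -6 - 2*F)
j = -60/7 (j = 2*(-34 + 4)/7 = (2/7)*(-30) = -60/7 ≈ -8.5714)
L(P) = 5 (L(P) = 5 + ((-6 - 2*(-3))*(P + P))/2 = 5 + ((-6 + 6)*(2*P))/2 = 5 + (0*(2*P))/2 = 5 + (½)*0 = 5 + 0 = 5)
√(D + L(j)) = √(556 + 5) = √561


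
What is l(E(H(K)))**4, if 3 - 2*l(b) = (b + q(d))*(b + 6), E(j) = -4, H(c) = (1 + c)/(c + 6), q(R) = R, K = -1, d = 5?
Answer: 1/16 ≈ 0.062500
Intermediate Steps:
H(c) = (1 + c)/(6 + c)
l(b) = 3/2 - (5 + b)*(6 + b)/2 (l(b) = 3/2 - (b + 5)*(b + 6)/2 = 3/2 - (5 + b)*(6 + b)/2)
l(E(H(K)))**4 = (-27/2 - 11/2*(-4) - 1/2*(-4)**2)**4 = (-27/2 + 22 - 1/2*16)**4 = (-27/2 + 22 - 8)**4 = (1/2)**4 = 1/16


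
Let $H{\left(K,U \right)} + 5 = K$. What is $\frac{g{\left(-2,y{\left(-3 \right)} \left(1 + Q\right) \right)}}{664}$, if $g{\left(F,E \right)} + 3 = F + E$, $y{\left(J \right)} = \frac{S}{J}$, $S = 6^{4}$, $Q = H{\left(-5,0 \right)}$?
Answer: $\frac{3883}{664} \approx 5.8479$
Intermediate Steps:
$H{\left(K,U \right)} = -5 + K$
$Q = -10$ ($Q = -5 - 5 = -10$)
$S = 1296$
$y{\left(J \right)} = \frac{1296}{J}$
$g{\left(F,E \right)} = -3 + E + F$ ($g{\left(F,E \right)} = -3 + \left(F + E\right) = -3 + \left(E + F\right) = -3 + E + F$)
$\frac{g{\left(-2,y{\left(-3 \right)} \left(1 + Q\right) \right)}}{664} = \frac{-3 + \frac{1296}{-3} \left(1 - 10\right) - 2}{664} = \left(-3 + 1296 \left(- \frac{1}{3}\right) \left(-9\right) - 2\right) \frac{1}{664} = \left(-3 - -3888 - 2\right) \frac{1}{664} = \left(-3 + 3888 - 2\right) \frac{1}{664} = 3883 \cdot \frac{1}{664} = \frac{3883}{664}$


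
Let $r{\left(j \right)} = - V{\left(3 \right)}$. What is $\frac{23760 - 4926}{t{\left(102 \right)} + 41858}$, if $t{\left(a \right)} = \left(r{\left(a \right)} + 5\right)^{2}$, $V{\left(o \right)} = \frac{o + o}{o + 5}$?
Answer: $\frac{100448}{223339} \approx 0.44976$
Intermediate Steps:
$V{\left(o \right)} = \frac{2 o}{5 + o}$
$r{\left(j \right)} = - \frac{3}{4}$ ($r{\left(j \right)} = - \frac{2 \cdot 3}{5 + 3} = - \frac{2 \cdot 3}{8} = \left(-1\right) \frac{3}{4} = - \frac{3}{4}$)
$t{\left(a \right)} = \frac{289}{16}$ ($t{\left(a \right)} = \left(- \frac{3}{4} + 5\right)^{2} = \left(\frac{17}{4}\right)^{2} = \frac{289}{16}$)
$\frac{23760 - 4926}{t{\left(102 \right)} + 41858} = \frac{23760 - 4926}{\frac{289}{16} + 41858} = \frac{18834}{\frac{670017}{16}} = 18834 \cdot \frac{16}{670017} = \frac{100448}{223339}$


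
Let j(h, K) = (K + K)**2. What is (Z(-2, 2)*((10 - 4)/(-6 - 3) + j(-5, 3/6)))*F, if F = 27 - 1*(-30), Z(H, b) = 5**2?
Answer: 475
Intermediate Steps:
Z(H, b) = 25
F = 57 (F = 27 + 30 = 57)
j(h, K) = 4*K**2 (j(h, K) = (2*K)**2 = 4*K**2)
(Z(-2, 2)*((10 - 4)/(-6 - 3) + j(-5, 3/6)))*F = (25*((10 - 4)/(-6 - 3) + 4*(3/6)**2))*57 = (25*(6/(-9) + 4*(3*(1/6))**2))*57 = (25*(6*(-1/9) + 4*(1/2)**2))*57 = (25*(-2/3 + 4*(1/4)))*57 = (25*(-2/3 + 1))*57 = (25*(1/3))*57 = (25/3)*57 = 475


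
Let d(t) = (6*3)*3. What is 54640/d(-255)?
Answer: 27320/27 ≈ 1011.9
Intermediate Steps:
d(t) = 54 (d(t) = 18*3 = 54)
54640/d(-255) = 54640/54 = 54640*(1/54) = 27320/27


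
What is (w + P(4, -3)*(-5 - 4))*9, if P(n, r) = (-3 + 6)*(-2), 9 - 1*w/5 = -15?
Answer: 1566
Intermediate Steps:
w = 120 (w = 45 - 5*(-15) = 45 + 75 = 120)
P(n, r) = -6 (P(n, r) = 3*(-2) = -6)
(w + P(4, -3)*(-5 - 4))*9 = (120 - 6*(-5 - 4))*9 = (120 - 6*(-9))*9 = (120 + 54)*9 = 174*9 = 1566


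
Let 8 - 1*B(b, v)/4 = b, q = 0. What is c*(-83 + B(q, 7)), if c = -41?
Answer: 2091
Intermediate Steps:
B(b, v) = 32 - 4*b
c*(-83 + B(q, 7)) = -41*(-83 + (32 - 4*0)) = -41*(-83 + (32 + 0)) = -41*(-83 + 32) = -41*(-51) = 2091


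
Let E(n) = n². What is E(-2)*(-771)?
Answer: -3084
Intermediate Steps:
E(-2)*(-771) = (-2)²*(-771) = 4*(-771) = -3084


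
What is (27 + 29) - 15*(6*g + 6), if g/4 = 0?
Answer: -34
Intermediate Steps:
g = 0 (g = 4*0 = 0)
(27 + 29) - 15*(6*g + 6) = (27 + 29) - 15*(6*0 + 6) = 56 - 15*(0 + 6) = 56 - 15*6 = 56 - 90 = -34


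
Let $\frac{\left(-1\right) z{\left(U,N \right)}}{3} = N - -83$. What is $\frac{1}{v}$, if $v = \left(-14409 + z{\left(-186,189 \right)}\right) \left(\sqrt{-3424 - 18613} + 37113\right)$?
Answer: $\frac{i}{15225 \left(\sqrt{22037} - 37113 i\right)} \approx -1.7697 \cdot 10^{-9} + 7.0788 \cdot 10^{-12} i$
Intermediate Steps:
$z{\left(U,N \right)} = -249 - 3 N$ ($z{\left(U,N \right)} = - 3 \left(N - -83\right) = - 3 \left(N + 83\right) = - 3 \left(83 + N\right) = -249 - 3 N$)
$v = -565045425 - 15225 i \sqrt{22037}$ ($v = \left(-14409 - 816\right) \left(\sqrt{-3424 - 18613} + 37113\right) = \left(-14409 - 816\right) \left(\sqrt{-22037} + 37113\right) = \left(-14409 - 816\right) \left(i \sqrt{22037} + 37113\right) = - 15225 \left(37113 + i \sqrt{22037}\right) = -565045425 - 15225 i \sqrt{22037} \approx -5.6505 \cdot 10^{8} - 2.2601 \cdot 10^{6} i$)
$\frac{1}{v} = \frac{1}{-565045425 - 15225 i \sqrt{22037}}$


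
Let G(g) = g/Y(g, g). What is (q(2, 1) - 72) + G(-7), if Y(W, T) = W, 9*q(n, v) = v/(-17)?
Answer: -10864/153 ≈ -71.007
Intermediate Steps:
q(n, v) = -v/153 (q(n, v) = (v/(-17))/9 = (v*(-1/17))/9 = (-v/17)/9 = -v/153)
G(g) = 1 (G(g) = g/g = 1)
(q(2, 1) - 72) + G(-7) = (-1/153*1 - 72) + 1 = (-1/153 - 72) + 1 = -11017/153 + 1 = -10864/153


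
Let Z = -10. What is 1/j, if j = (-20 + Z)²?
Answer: 1/900 ≈ 0.0011111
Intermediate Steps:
j = 900 (j = (-20 - 10)² = (-30)² = 900)
1/j = 1/900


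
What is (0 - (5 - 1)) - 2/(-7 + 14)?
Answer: -30/7 ≈ -4.2857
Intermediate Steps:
(0 - (5 - 1)) - 2/(-7 + 14) = (0 - 1*4) - 2/7 = (0 - 4) + (⅐)*(-2) = -4 - 2/7 = -30/7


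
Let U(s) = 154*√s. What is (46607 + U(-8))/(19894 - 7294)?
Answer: 46607/12600 + 11*I*√2/450 ≈ 3.699 + 0.03457*I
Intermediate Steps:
(46607 + U(-8))/(19894 - 7294) = (46607 + 154*√(-8))/(19894 - 7294) = (46607 + 154*(2*I*√2))/12600 = (46607 + 308*I*√2)*(1/12600) = 46607/12600 + 11*I*√2/450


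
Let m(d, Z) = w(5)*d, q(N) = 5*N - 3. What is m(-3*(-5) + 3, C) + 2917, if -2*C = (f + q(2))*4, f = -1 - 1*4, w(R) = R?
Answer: 3007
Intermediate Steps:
q(N) = -3 + 5*N
f = -5 (f = -1 - 4 = -5)
C = -4 (C = -(-5 + (-3 + 5*2))*4/2 = -(-5 + (-3 + 10))*4/2 = -(-5 + 7)*4/2 = -4 ≈ -4.0000)
m(d, Z) = 5*d
m(-3*(-5) + 3, C) + 2917 = 5*(-3*(-5) + 3) + 2917 = 5*(15 + 3) + 2917 = 5*18 + 2917 = 90 + 2917 = 3007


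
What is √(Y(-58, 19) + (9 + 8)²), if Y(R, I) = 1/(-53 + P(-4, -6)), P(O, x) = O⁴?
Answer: 2*√2977401/203 ≈ 17.000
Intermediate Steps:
Y(R, I) = 1/203 (Y(R, I) = 1/(-53 + (-4)⁴) = 1/(-53 + 256) = 1/203)
√(Y(-58, 19) + (9 + 8)²) = √(1/203 + (9 + 8)²) = √(1/203 + 17²) = √(1/203 + 289) = √(58668/203) = 2*√2977401/203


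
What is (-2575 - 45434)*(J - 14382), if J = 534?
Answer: 664828632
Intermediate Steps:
(-2575 - 45434)*(J - 14382) = (-2575 - 45434)*(534 - 14382) = -48009*(-13848) = 664828632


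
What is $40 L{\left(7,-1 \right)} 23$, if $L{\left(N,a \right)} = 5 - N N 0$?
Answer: $4600$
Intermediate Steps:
$L{\left(N,a \right)} = 5$ ($L{\left(N,a \right)} = 5 - N^{2} \cdot 0 = 5 - 0 = 5 + 0 = 5$)
$40 L{\left(7,-1 \right)} 23 = 40 \cdot 5 \cdot 23 = 200 \cdot 23 = 4600$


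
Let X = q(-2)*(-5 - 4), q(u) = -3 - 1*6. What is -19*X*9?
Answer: -13851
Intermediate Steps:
q(u) = -9 (q(u) = -3 - 6 = -9)
X = 81 (X = -9*(-5 - 4) = -9*(-9) = 81)
-19*X*9 = -19*81*9 = -1539*9 = -13851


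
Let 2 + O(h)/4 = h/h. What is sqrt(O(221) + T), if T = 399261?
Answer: sqrt(399257) ≈ 631.87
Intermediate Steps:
O(h) = -4 (O(h) = -8 + 4*(h/h) = -8 + 4*1 = -8 + 4 = -4)
sqrt(O(221) + T) = sqrt(-4 + 399261) = sqrt(399257)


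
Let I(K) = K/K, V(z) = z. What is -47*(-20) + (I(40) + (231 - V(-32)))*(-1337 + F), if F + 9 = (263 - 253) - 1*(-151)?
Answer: -311900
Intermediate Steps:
I(K) = 1
F = 152 (F = -9 + ((263 - 253) - 1*(-151)) = -9 + (10 + 151) = -9 + 161 = 152)
-47*(-20) + (I(40) + (231 - V(-32)))*(-1337 + F) = -47*(-20) + (1 + (231 - 1*(-32)))*(-1337 + 152) = 940 + (1 + (231 + 32))*(-1185) = 940 + (1 + 263)*(-1185) = 940 + 264*(-1185) = 940 - 312840 = -311900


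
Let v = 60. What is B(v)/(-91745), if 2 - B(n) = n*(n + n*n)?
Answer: 3722/1555 ≈ 2.3936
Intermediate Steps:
B(n) = 2 - n*(n + n²) (B(n) = 2 - n*(n + n*n) = 2 - n*(n + n²))
B(v)/(-91745) = (2 - 1*60² - 1*60³)/(-91745) = (2 - 1*3600 - 1*216000)*(-1/91745) = (2 - 3600 - 216000)*(-1/91745) = -219598*(-1/91745) = 3722/1555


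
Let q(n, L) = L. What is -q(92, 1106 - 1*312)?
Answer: -794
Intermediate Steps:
-q(92, 1106 - 1*312) = -(1106 - 1*312) = -(1106 - 312) = -1*794 = -794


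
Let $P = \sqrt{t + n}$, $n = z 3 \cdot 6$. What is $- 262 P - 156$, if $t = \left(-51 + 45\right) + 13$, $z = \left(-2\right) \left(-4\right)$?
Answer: $-156 - 262 \sqrt{151} \approx -3375.5$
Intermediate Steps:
$z = 8$
$t = 7$ ($t = -6 + 13 = 7$)
$n = 144$ ($n = 8 \cdot 3 \cdot 6 = 24 \cdot 6 = 144$)
$P = \sqrt{151}$ ($P = \sqrt{7 + 144} = \sqrt{151} \approx 12.288$)
$- 262 P - 156 = - 262 \sqrt{151} - 156 = -156 - 262 \sqrt{151}$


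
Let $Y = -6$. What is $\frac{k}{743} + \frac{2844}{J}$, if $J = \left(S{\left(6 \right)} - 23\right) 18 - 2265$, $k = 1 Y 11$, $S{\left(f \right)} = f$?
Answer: $- \frac{760926}{636751} \approx -1.195$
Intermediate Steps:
$k = -66$ ($k = 1 \left(-6\right) 11 = \left(-6\right) 11 = -66$)
$J = -2571$ ($J = \left(6 - 23\right) 18 - 2265 = \left(-17\right) 18 - 2265 = -306 - 2265 = -2571$)
$\frac{k}{743} + \frac{2844}{J} = - \frac{66}{743} + \frac{2844}{-2571} = \left(-66\right) \frac{1}{743} + 2844 \left(- \frac{1}{2571}\right) = - \frac{66}{743} - \frac{948}{857} = - \frac{760926}{636751}$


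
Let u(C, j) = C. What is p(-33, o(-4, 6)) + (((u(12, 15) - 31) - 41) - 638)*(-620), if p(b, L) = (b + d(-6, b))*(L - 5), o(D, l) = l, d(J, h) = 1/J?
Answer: 2596361/6 ≈ 4.3273e+5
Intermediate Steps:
p(b, L) = (-5 + L)*(-⅙ + b) (p(b, L) = (b + 1/(-6))*(L - 5) = (b - ⅙)*(-5 + L) = (-⅙ + b)*(-5 + L) = (-5 + L)*(-⅙ + b))
p(-33, o(-4, 6)) + (((u(12, 15) - 31) - 41) - 638)*(-620) = (⅚ - 5*(-33) - ⅙*6 + 6*(-33)) + (((12 - 31) - 41) - 638)*(-620) = (⅚ + 165 - 1 - 198) + ((-19 - 41) - 638)*(-620) = -199/6 + (-60 - 638)*(-620) = -199/6 - 698*(-620) = -199/6 + 432760 = 2596361/6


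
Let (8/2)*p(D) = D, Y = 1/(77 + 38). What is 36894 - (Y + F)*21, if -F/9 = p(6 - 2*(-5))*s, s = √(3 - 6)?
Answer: 4242789/115 + 756*I*√3 ≈ 36894.0 + 1309.4*I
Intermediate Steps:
Y = 1/115 ≈ 0.0086956
s = I*√3 (s = √(-3) = I*√3 ≈ 1.732*I)
p(D) = D/4
F = -36*I*√3 (F = -9*(6 - 2*(-5))/4*I*√3 = -9*(6 + 10)/4*I*√3 = -9*(¼)*16*I*√3 = -36*I*√3 ≈ -62.354*I)
36894 - (Y + F)*21 = 36894 - (1/115 - 36*I*√3)*21 = 36894 - (21/115 - 756*I*√3) = 36894 + (-21/115 + 756*I*√3) = 4242789/115 + 756*I*√3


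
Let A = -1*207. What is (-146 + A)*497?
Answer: -175441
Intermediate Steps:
A = -207
(-146 + A)*497 = (-146 - 207)*497 = -353*497 = -175441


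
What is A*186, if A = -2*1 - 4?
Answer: -1116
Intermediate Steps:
A = -6 (A = -2 - 4 = -6)
A*186 = -6*186 = -1116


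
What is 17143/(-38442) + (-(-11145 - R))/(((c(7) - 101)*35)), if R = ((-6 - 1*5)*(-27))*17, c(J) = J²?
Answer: -81716251/8745555 ≈ -9.3438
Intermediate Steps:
R = 5049 (R = ((-6 - 5)*(-27))*17 = -11*(-27)*17 = 297*17 = 5049)
17143/(-38442) + (-(-11145 - R))/(((c(7) - 101)*35)) = 17143/(-38442) + (-(-11145 - 1*5049))/(((7² - 101)*35)) = 17143*(-1/38442) + (-(-11145 - 5049))/(((49 - 101)*35)) = -17143/38442 + (-1*(-16194))/((-52*35)) = -17143/38442 + 16194/(-1820) = -17143/38442 + 16194*(-1/1820) = -17143/38442 - 8097/910 = -81716251/8745555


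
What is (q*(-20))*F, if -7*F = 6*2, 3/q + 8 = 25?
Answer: 720/119 ≈ 6.0504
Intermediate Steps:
q = 3/17 (q = 3/(-8 + 25) = 3/17 ≈ 0.17647)
F = -12/7 (F = -6*2/7 = -1/7*12 = -12/7 ≈ -1.7143)
(q*(-20))*F = ((3/17)*(-20))*(-12/7) = -60/17*(-12/7) = 720/119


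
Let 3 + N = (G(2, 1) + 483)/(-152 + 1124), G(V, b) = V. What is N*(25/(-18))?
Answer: 60775/17496 ≈ 3.4737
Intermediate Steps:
N = -2431/972 (N = -3 + (2 + 483)/(-152 + 1124) = -3 + 485/972 = -2431/972 ≈ -2.5010)
N*(25/(-18)) = -60775/(972*(-18)) = -60775*(-1)/(972*18) = -2431/972*(-25/18) = 60775/17496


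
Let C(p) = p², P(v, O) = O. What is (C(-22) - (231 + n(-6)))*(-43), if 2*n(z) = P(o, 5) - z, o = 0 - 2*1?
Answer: -21285/2 ≈ -10643.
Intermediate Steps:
o = -2 (o = 0 - 2 = -2)
n(z) = 5/2 - z/2 (n(z) = (5 - z)/2 = 5/2 - z/2)
(C(-22) - (231 + n(-6)))*(-43) = ((-22)² - (231 + (5/2 - ½*(-6))))*(-43) = (484 - (231 + (5/2 + 3)))*(-43) = (484 - (231 + 11/2))*(-43) = (484 - 1*473/2)*(-43) = (484 - 473/2)*(-43) = (495/2)*(-43) = -21285/2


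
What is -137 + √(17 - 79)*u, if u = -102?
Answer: -137 - 102*I*√62 ≈ -137.0 - 803.15*I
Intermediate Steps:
-137 + √(17 - 79)*u = -137 + √(17 - 79)*(-102) = -137 + √(-62)*(-102) = -137 + (I*√62)*(-102) = -137 - 102*I*√62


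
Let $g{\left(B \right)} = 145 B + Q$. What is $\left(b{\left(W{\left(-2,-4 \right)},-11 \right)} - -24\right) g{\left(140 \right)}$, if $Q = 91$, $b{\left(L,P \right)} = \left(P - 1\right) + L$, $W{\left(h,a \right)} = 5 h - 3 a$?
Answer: $285474$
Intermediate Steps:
$W{\left(h,a \right)} = - 3 a + 5 h$
$b{\left(L,P \right)} = -1 + L + P$ ($b{\left(L,P \right)} = \left(-1 + P\right) + L = -1 + L + P$)
$g{\left(B \right)} = 91 + 145 B$ ($g{\left(B \right)} = 145 B + 91 = 91 + 145 B$)
$\left(b{\left(W{\left(-2,-4 \right)},-11 \right)} - -24\right) g{\left(140 \right)} = \left(\left(-1 + \left(\left(-3\right) \left(-4\right) + 5 \left(-2\right)\right) - 11\right) - -24\right) \left(91 + 145 \cdot 140\right) = \left(\left(-1 + \left(12 - 10\right) - 11\right) + 24\right) \left(91 + 20300\right) = \left(\left(-1 + 2 - 11\right) + 24\right) 20391 = \left(-10 + 24\right) 20391 = 14 \cdot 20391 = 285474$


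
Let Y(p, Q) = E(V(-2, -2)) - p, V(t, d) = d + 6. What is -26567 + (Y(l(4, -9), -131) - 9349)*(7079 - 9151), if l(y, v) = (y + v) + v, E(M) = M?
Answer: 19307265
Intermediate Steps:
V(t, d) = 6 + d
l(y, v) = y + 2*v (l(y, v) = (v + y) + v = y + 2*v)
Y(p, Q) = 4 - p (Y(p, Q) = (6 - 2) - p = 4 - p)
-26567 + (Y(l(4, -9), -131) - 9349)*(7079 - 9151) = -26567 + ((4 - (4 + 2*(-9))) - 9349)*(7079 - 9151) = -26567 + ((4 - (4 - 18)) - 9349)*(-2072) = -26567 + ((4 - 1*(-14)) - 9349)*(-2072) = -26567 + ((4 + 14) - 9349)*(-2072) = -26567 + (18 - 9349)*(-2072) = -26567 - 9331*(-2072) = -26567 + 19333832 = 19307265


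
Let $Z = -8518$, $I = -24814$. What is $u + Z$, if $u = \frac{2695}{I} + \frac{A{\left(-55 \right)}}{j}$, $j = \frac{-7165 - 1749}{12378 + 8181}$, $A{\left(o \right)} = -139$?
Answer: $- \frac{453306613136}{55297999} \approx -8197.5$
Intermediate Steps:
$j = - \frac{8914}{20559} \approx -0.43358$
$u = \frac{17721742346}{55297999}$ ($u = \frac{2695}{-24814} - \frac{139}{- \frac{8914}{20559}} = 2695 \left(- \frac{1}{24814}\right) - - \frac{2857701}{8914} = - \frac{2695}{24814} + \frac{2857701}{8914} = \frac{17721742346}{55297999} \approx 320.48$)
$u + Z = \frac{17721742346}{55297999} - 8518 = - \frac{453306613136}{55297999}$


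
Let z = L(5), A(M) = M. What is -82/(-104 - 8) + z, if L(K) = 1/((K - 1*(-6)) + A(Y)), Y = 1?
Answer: 137/168 ≈ 0.81548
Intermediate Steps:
L(K) = 1/(7 + K) (L(K) = 1/((K - 1*(-6)) + 1) = 1/((K + 6) + 1) = 1/((6 + K) + 1) = 1/(7 + K))
z = 1/12 (z = 1/(7 + 5) = 1/12 ≈ 0.083333)
-82/(-104 - 8) + z = -82/(-104 - 8) + 1/12 = -82/(-112) + 1/12 = -82*(-1/112) + 1/12 = 41/56 + 1/12 = 137/168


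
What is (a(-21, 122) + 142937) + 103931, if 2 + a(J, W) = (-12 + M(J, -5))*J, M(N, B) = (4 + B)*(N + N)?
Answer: 246236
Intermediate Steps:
M(N, B) = 2*N*(4 + B) (M(N, B) = (4 + B)*(2*N) = 2*N*(4 + B))
a(J, W) = -2 + J*(-12 - 2*J) (a(J, W) = -2 + (-12 + 2*J*(4 - 5))*J = -2 + (-12 + 2*J*(-1))*J = -2 + (-12 - 2*J)*J = -2 + J*(-12 - 2*J))
(a(-21, 122) + 142937) + 103931 = ((-2 - 12*(-21) - 2*(-21)²) + 142937) + 103931 = ((-2 + 252 - 2*441) + 142937) + 103931 = ((-2 + 252 - 882) + 142937) + 103931 = (-632 + 142937) + 103931 = 142305 + 103931 = 246236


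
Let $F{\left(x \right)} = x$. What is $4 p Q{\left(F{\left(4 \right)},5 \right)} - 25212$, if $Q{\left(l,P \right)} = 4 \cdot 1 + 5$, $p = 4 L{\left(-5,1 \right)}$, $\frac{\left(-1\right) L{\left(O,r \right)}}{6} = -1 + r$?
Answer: $-25212$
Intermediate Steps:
$L{\left(O,r \right)} = 6 - 6 r$ ($L{\left(O,r \right)} = - 6 \left(-1 + r\right) = 6 - 6 r$)
$p = 0$ ($p = 4 \left(6 - 6\right) = 4 \cdot 0 = 0$)
$Q{\left(l,P \right)} = 9$ ($Q{\left(l,P \right)} = 4 + 5 = 9$)
$4 p Q{\left(F{\left(4 \right)},5 \right)} - 25212 = 4 \cdot 0 \cdot 9 - 25212 = 0 \cdot 9 - 25212 = 0 - 25212 = -25212$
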